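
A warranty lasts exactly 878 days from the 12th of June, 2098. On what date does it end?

November 7, 2100

+365 (one year) → Jun 12, 2099 (513 left).
+365 (one year) → Jun 12, 2100 (148 left).
Jun has 30 days: +19 → Jul 1, 2100 (129 left).
Jul has 31 days: +31 → Aug 1, 2100 (98 left).
Aug has 31 days: +31 → Sep 1, 2100 (67 left).
Sep has 30 days: +30 → Oct 1, 2100 (37 left).
Oct has 31 days: +31 → Nov 1, 2100 (6 left).
+6 → Nov 7, 2100.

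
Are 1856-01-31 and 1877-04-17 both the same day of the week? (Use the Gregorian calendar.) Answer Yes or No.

From Jan 31, 1856 to Apr 17, 1877 is 7747 days.
7747 mod 7 = 5, so they are different weekdays.
(Jan 31, 1856 is a Thursday; Apr 17, 1877 is a Tuesday.)

No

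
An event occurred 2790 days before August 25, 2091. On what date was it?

−365 (one year) → Aug 25, 2090 (2425 left).
−365 (one year) → Aug 25, 2089 (2060 left).
−365 (one year) → Aug 25, 2088 (1695 left).
−366 (one year; includes Feb 29, 2088) → Aug 25, 2087 (1329 left).
−365 (one year) → Aug 25, 2086 (964 left).
−365 (one year) → Aug 25, 2085 (599 left).
−365 (one year) → Aug 25, 2084 (234 left).
−25 → Jul 31, 2084 (end of Jul, 31 days; 209 left).
−31 → Jun 30, 2084 (end of Jun, 30 days; 178 left).
−30 → May 31, 2084 (end of May, 31 days; 148 left).
−31 → Apr 30, 2084 (end of Apr, 30 days; 117 left).
−30 → Mar 31, 2084 (end of Mar, 31 days; 87 left).
−31 → Feb 29, 2084 (end of Feb, 29 days; 56 left).
−29 → Jan 31, 2084 (end of Jan, 31 days; 27 left).
−27 → Jan 4, 2084.

January 4, 2084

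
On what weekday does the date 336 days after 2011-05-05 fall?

First find the weekday of May 5, 2011. Doomsday rule: the anchor day for the 2000s is Tuesday. For year 11: 11÷12 = 0 r 11, and 11÷4 = 2, so 0+11+2 = 13.
Tuesday + 13 ≡ Monday — that's 2011's doomsday.
In May the doomsday date is May 9.
May 5 is 4 days before May 9; 4 mod 7 = 4, so Monday − 4 = Thursday.
336 mod 7 = 0, so 336 days after a Thursday is Thursday + 0 = Thursday.

Thursday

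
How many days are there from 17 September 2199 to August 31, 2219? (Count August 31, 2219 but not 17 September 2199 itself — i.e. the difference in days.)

7287

Sep 17, 2199 → Sep 17, 2200: 365 days.
Sep 17, 2200 → Sep 17, 2201: 365 days.
Sep 17, 2201 → Sep 17, 2202: 365 days.
Sep 17, 2202 → Sep 17, 2203: 365 days.
Sep 17, 2203 → Sep 17, 2204: 366 days (Feb 29, 2204 is in that span).
Sep 17, 2204 → Sep 17, 2205: 365 days.
Sep 17, 2205 → Sep 17, 2206: 365 days.
Sep 17, 2206 → Sep 17, 2207: 365 days.
Sep 17, 2207 → Sep 17, 2208: 366 days (Feb 29, 2208 is in that span).
Sep 17, 2208 → Sep 17, 2209: 365 days.
Sep 17, 2209 → Sep 17, 2210: 365 days.
Sep 17, 2210 → Sep 17, 2211: 365 days.
Sep 17, 2211 → Sep 17, 2212: 366 days (Feb 29, 2212 is in that span).
Sep 17, 2212 → Sep 17, 2213: 365 days.
Sep 17, 2213 → Sep 17, 2214: 365 days.
Sep 17, 2214 → Sep 17, 2215: 365 days.
Sep 17, 2215 → Sep 17, 2216: 366 days (Feb 29, 2216 is in that span).
Sep 17, 2216 → Sep 17, 2217: 365 days.
Sep 17, 2217 → Sep 17, 2218: 365 days.
Sep 17, 2218 → Oct 17, 2218: 30 days (September has 30).
Oct 17, 2218 → Nov 17, 2218: 31 days (October has 31).
Nov 17, 2218 → Dec 17, 2218: 30 days (November has 30).
Dec 17, 2218 → Jan 17, 2219: 31 days (December has 31).
Jan 17, 2219 → Feb 17, 2219: 31 days (January has 31).
Feb 17, 2219 → Mar 17, 2219: 28 days (February has 28).
Mar 17, 2219 → Apr 17, 2219: 31 days (March has 31).
Apr 17, 2219 → May 17, 2219: 30 days (April has 30).
May 17, 2219 → Jun 17, 2219: 31 days (May has 31).
Jun 17, 2219 → Jul 17, 2219: 30 days (June has 30).
Jul 17, 2219 → Aug 17, 2219: 31 days (July has 31).
Aug 17, 2219 → Aug 31, 2219: 14 days.
Total: 7287 days.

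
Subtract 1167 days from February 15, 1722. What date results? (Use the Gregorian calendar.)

December 6, 1718

−365 (one year) → Feb 15, 1721 (802 left).
−366 (one year; includes Feb 29, 1720) → Feb 15, 1720 (436 left).
−365 (one year) → Feb 15, 1719 (71 left).
−15 → Jan 31, 1719 (end of Jan, 31 days; 56 left).
−31 → Dec 31, 1718 (end of Dec, 31 days; 25 left).
−25 → Dec 6, 1718.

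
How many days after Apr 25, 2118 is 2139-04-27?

Apr 25, 2118 → Apr 25, 2119: 365 days.
Apr 25, 2119 → Apr 25, 2120: 366 days (Feb 29, 2120 is in that span).
Apr 25, 2120 → Apr 25, 2121: 365 days.
Apr 25, 2121 → Apr 25, 2122: 365 days.
Apr 25, 2122 → Apr 25, 2123: 365 days.
Apr 25, 2123 → Apr 25, 2124: 366 days (Feb 29, 2124 is in that span).
Apr 25, 2124 → Apr 25, 2125: 365 days.
Apr 25, 2125 → Apr 25, 2126: 365 days.
Apr 25, 2126 → Apr 25, 2127: 365 days.
Apr 25, 2127 → Apr 25, 2128: 366 days (Feb 29, 2128 is in that span).
Apr 25, 2128 → Apr 25, 2129: 365 days.
Apr 25, 2129 → Apr 25, 2130: 365 days.
Apr 25, 2130 → Apr 25, 2131: 365 days.
Apr 25, 2131 → Apr 25, 2132: 366 days (Feb 29, 2132 is in that span).
Apr 25, 2132 → Apr 25, 2133: 365 days.
Apr 25, 2133 → Apr 25, 2134: 365 days.
Apr 25, 2134 → Apr 25, 2135: 365 days.
Apr 25, 2135 → Apr 25, 2136: 366 days (Feb 29, 2136 is in that span).
Apr 25, 2136 → Apr 25, 2137: 365 days.
Apr 25, 2137 → Apr 25, 2138: 365 days.
Apr 25, 2138 → May 25, 2138: 30 days (April has 30).
May 25, 2138 → Jun 25, 2138: 31 days (May has 31).
Jun 25, 2138 → Jul 25, 2138: 30 days (June has 30).
Jul 25, 2138 → Aug 25, 2138: 31 days (July has 31).
Aug 25, 2138 → Sep 25, 2138: 31 days (August has 31).
Sep 25, 2138 → Oct 25, 2138: 30 days (September has 30).
Oct 25, 2138 → Nov 25, 2138: 31 days (October has 31).
Nov 25, 2138 → Dec 25, 2138: 30 days (November has 30).
Dec 25, 2138 → Jan 25, 2139: 31 days (December has 31).
Jan 25, 2139 → Feb 25, 2139: 31 days (January has 31).
Feb 25, 2139 → Mar 25, 2139: 28 days (February has 28).
Mar 25, 2139 → Apr 25, 2139: 31 days (March has 31).
Apr 25, 2139 → Apr 27, 2139: 2 days.
Total: 7672 days.

7672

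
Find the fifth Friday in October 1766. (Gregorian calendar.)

October 31, 1766

October 1, 1766 is a Wednesday.
The first Friday is therefore October 3 (2 days later).
The fifth Friday is 3 + 4×7 = October 31.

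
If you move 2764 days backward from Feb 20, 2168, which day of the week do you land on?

First find the weekday of Feb 20, 2168. Doomsday rule: the anchor day for the 2100s is Sunday. For year 68: 68÷12 = 5 r 8, and 8÷4 = 2, so 5+8+2 = 15.
Sunday + 15 ≡ Monday — that's 2168's doomsday.
In February the doomsday date is Feb 29 (2168 is a leap year (divisible by 4)).
Feb 20 is 9 days before Feb 29; 9 mod 7 = 2, so Monday − 2 = Saturday.
2764 mod 7 = 6, so 2764 days before a Saturday is Saturday − 6 = Sunday.

Sunday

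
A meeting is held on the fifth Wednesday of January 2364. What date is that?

January 29, 2364

January 1, 2364 is a Wednesday.
The first Wednesday is therefore January 1 (same day).
The fifth Wednesday is 1 + 4×7 = January 29.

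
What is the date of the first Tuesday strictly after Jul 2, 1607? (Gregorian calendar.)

Jul 2, 1607 is a Monday.
From Monday to the next Tuesday is 1 day.
Jul 2, 1607 + 1 = Jul 3, 1607.

July 3, 1607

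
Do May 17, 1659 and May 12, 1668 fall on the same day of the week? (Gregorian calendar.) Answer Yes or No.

From May 17, 1659 to May 12, 1668 is 3283 days.
3283 mod 7 = 0, so they are the same weekday.
(May 17, 1659 is a Saturday; May 12, 1668 is a Saturday.)

Yes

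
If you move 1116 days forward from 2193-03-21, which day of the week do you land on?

First find the weekday of Mar 21, 2193. Doomsday rule: the anchor day for the 2100s is Sunday. For year 93: 93÷12 = 7 r 9, and 9÷4 = 2, so 7+9+2 = 18.
Sunday + 18 ≡ Thursday — that's 2193's doomsday.
In March the doomsday date is Mar 14.
Mar 21 is 7 days after Mar 14; 7 mod 7 = 0, so Thursday + 0 = Thursday.
1116 mod 7 = 3, so 1116 days after a Thursday is Thursday + 3 = Sunday.

Sunday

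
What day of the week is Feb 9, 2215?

Thursday

Doomsday rule: the anchor day for the 2200s is Friday. For year 15: 15÷12 = 1 r 3, and 3÷4 = 0, so 1+3+0 = 4.
Friday + 4 ≡ Tuesday — that's 2215's doomsday.
In February the doomsday date is Feb 28 (2215 is not a leap year).
Feb 9 is 19 days before Feb 28; 19 mod 7 = 5, so Tuesday − 5 = Thursday.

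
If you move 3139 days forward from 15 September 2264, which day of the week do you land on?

Sunday

First find the weekday of Sep 15, 2264. Doomsday rule: the anchor day for the 2200s is Friday. For year 64: 64÷12 = 5 r 4, and 4÷4 = 1, so 5+4+1 = 10.
Friday + 10 ≡ Monday — that's 2264's doomsday.
In September the doomsday date is Sep 5.
Sep 15 is 10 days after Sep 5; 10 mod 7 = 3, so Monday + 3 = Thursday.
3139 mod 7 = 3, so 3139 days after a Thursday is Thursday + 3 = Sunday.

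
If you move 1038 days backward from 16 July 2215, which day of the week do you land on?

Friday

Jul 16, 2215 is a Sunday.
1038 mod 7 = 2, so 1038 days before a Sunday is Sunday − 2 = Friday.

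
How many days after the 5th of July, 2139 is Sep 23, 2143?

Jul 5, 2139 → Jul 5, 2140: 366 days (Feb 29, 2140 is in that span).
Jul 5, 2140 → Jul 5, 2141: 365 days.
Jul 5, 2141 → Jul 5, 2142: 365 days.
Jul 5, 2142 → Jul 5, 2143: 365 days.
Jul 5, 2143 → Aug 5, 2143: 31 days (July has 31).
Aug 5, 2143 → Sep 5, 2143: 31 days (August has 31).
Sep 5, 2143 → Sep 23, 2143: 18 days.
Total: 1541 days.

1541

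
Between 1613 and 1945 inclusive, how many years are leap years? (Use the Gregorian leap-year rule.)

80

Multiples of 4 in [1613,1945]: 83.
Of those, multiples of 100: 3 (not leap unless ÷400).
Multiples of 400: 0.
Leap years = 83 − 3 + 0 = 80.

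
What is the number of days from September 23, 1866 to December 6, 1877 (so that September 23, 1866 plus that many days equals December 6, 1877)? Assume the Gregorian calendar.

Sep 23, 1866 → Sep 23, 1867: 365 days.
Sep 23, 1867 → Sep 23, 1868: 366 days (Feb 29, 1868 is in that span).
Sep 23, 1868 → Sep 23, 1869: 365 days.
Sep 23, 1869 → Sep 23, 1870: 365 days.
Sep 23, 1870 → Sep 23, 1871: 365 days.
Sep 23, 1871 → Sep 23, 1872: 366 days (Feb 29, 1872 is in that span).
Sep 23, 1872 → Sep 23, 1873: 365 days.
Sep 23, 1873 → Sep 23, 1874: 365 days.
Sep 23, 1874 → Sep 23, 1875: 365 days.
Sep 23, 1875 → Sep 23, 1876: 366 days (Feb 29, 1876 is in that span).
Sep 23, 1876 → Sep 23, 1877: 365 days.
Sep 23, 1877 → Oct 23, 1877: 30 days (September has 30).
Oct 23, 1877 → Nov 23, 1877: 31 days (October has 31).
Nov 23, 1877 → Dec 6, 1877: 13 days.
Total: 4092 days.

4092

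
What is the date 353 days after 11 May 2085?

May has 31 days: +21 → Jun 1, 2085 (332 left).
Jun has 30 days: +30 → Jul 1, 2085 (302 left).
Jul has 31 days: +31 → Aug 1, 2085 (271 left).
Aug has 31 days: +31 → Sep 1, 2085 (240 left).
Sep has 30 days: +30 → Oct 1, 2085 (210 left).
Oct has 31 days: +31 → Nov 1, 2085 (179 left).
Nov has 30 days: +30 → Dec 1, 2085 (149 left).
Dec has 31 days: +31 → Jan 1, 2086 (118 left).
Jan has 31 days: +31 → Feb 1, 2086 (87 left).
Feb has 28 days: +28 → Mar 1, 2086 (59 left).
Mar has 31 days: +31 → Apr 1, 2086 (28 left).
+28 → Apr 29, 2086.

April 29, 2086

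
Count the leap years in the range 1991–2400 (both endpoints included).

100

Multiples of 4 in [1991,2400]: 103.
Of those, multiples of 100: 5 (not leap unless ÷400).
Multiples of 400: 2.
Leap years = 103 − 5 + 2 = 100.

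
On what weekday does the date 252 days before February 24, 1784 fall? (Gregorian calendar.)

Tuesday

Feb 24, 1784 is a Tuesday.
252 mod 7 = 0, so 252 days before a Tuesday is Tuesday − 0 = Tuesday.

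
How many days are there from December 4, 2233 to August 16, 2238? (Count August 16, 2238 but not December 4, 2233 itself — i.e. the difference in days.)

Dec 4, 2233 → Dec 4, 2234: 365 days.
Dec 4, 2234 → Dec 4, 2235: 365 days.
Dec 4, 2235 → Dec 4, 2236: 366 days (Feb 29, 2236 is in that span).
Dec 4, 2236 → Dec 4, 2237: 365 days.
Dec 4, 2237 → Jan 4, 2238: 31 days (December has 31).
Jan 4, 2238 → Feb 4, 2238: 31 days (January has 31).
Feb 4, 2238 → Mar 4, 2238: 28 days (February has 28).
Mar 4, 2238 → Apr 4, 2238: 31 days (March has 31).
Apr 4, 2238 → May 4, 2238: 30 days (April has 30).
May 4, 2238 → Jun 4, 2238: 31 days (May has 31).
Jun 4, 2238 → Jul 4, 2238: 30 days (June has 30).
Jul 4, 2238 → Aug 4, 2238: 31 days (July has 31).
Aug 4, 2238 → Aug 16, 2238: 12 days.
Total: 1716 days.

1716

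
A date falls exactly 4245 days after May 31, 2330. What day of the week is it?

Tuesday

First find the weekday of May 31, 2330. Doomsday rule: the anchor day for the 2300s is Wednesday. For year 30: 30÷12 = 2 r 6, and 6÷4 = 1, so 2+6+1 = 9.
Wednesday + 9 ≡ Friday — that's 2330's doomsday.
In May the doomsday date is May 9.
May 31 is 22 days after May 9; 22 mod 7 = 1, so Friday + 1 = Saturday.
4245 mod 7 = 3, so 4245 days after a Saturday is Saturday + 3 = Tuesday.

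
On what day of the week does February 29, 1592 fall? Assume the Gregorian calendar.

Doomsday rule: the anchor day for the 1500s is Wednesday. For year 92: 92÷12 = 7 r 8, and 8÷4 = 2, so 7+8+2 = 17.
Wednesday + 17 ≡ Saturday — that's 1592's doomsday.
In February the doomsday date is Feb 29 (1592 is a leap year (divisible by 4)).
Feb 29 is the doomsday itself: Saturday.

Saturday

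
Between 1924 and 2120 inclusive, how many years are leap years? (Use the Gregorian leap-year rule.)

49

Multiples of 4 in [1924,2120]: 50.
Of those, multiples of 100: 2 (not leap unless ÷400).
Multiples of 400: 1.
Leap years = 50 − 2 + 1 = 49.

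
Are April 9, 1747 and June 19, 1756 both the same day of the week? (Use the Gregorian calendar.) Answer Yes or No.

No

From Apr 9, 1747 to Jun 19, 1756 is 3359 days.
3359 mod 7 = 6, so they are different weekdays.
(Apr 9, 1747 is a Sunday; Jun 19, 1756 is a Saturday.)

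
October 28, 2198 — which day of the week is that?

Sunday

January 1, 2198 is a Monday.
Jan 1, 2198 → Feb 1, 2198: 31 days (January has 31).
Feb 1, 2198 → Mar 1, 2198: 28 days (February has 28).
Mar 1, 2198 → Apr 1, 2198: 31 days (March has 31).
Apr 1, 2198 → May 1, 2198: 30 days (April has 30).
May 1, 2198 → Jun 1, 2198: 31 days (May has 31).
Jun 1, 2198 → Jul 1, 2198: 30 days (June has 30).
Jul 1, 2198 → Aug 1, 2198: 31 days (July has 31).
Aug 1, 2198 → Sep 1, 2198: 31 days (August has 31).
Sep 1, 2198 → Oct 1, 2198: 30 days (September has 30).
Oct 1, 2198 → Oct 28, 2198: 27 days.
Total: 300 days.
300 mod 7 = 6, so Monday + 6 = Sunday.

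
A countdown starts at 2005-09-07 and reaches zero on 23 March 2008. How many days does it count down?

928

Sep 7, 2005 → Sep 7, 2006: 365 days.
Sep 7, 2006 → Sep 7, 2007: 365 days.
Sep 7, 2007 → Oct 7, 2007: 30 days (September has 30).
Oct 7, 2007 → Nov 7, 2007: 31 days (October has 31).
Nov 7, 2007 → Dec 7, 2007: 30 days (November has 30).
Dec 7, 2007 → Jan 7, 2008: 31 days (December has 31).
Jan 7, 2008 → Feb 7, 2008: 31 days (January has 31).
Feb 7, 2008 → Mar 7, 2008: 29 days (February has 29).
Mar 7, 2008 → Mar 23, 2008: 16 days.
Total: 928 days.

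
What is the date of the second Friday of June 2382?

June 1, 2382 is a Tuesday.
The first Friday is therefore June 4 (3 days later).
The second Friday is 4 + 1×7 = June 11.

June 11, 2382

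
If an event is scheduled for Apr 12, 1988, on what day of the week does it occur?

Tuesday

Doomsday rule: the anchor day for the 1900s is Wednesday. For year 88: 88÷12 = 7 r 4, and 4÷4 = 1, so 7+4+1 = 12.
Wednesday + 12 ≡ Monday — that's 1988's doomsday.
In April the doomsday date is Apr 4.
Apr 12 is 8 days after Apr 4; 8 mod 7 = 1, so Monday + 1 = Tuesday.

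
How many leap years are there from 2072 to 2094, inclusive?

6

Multiples of 4 in [2072,2094]: 6.
Of those, multiples of 100: 0 (not leap unless ÷400).
Multiples of 400: 0.
Leap years = 6 − 0 + 0 = 6.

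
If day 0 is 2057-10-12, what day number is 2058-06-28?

Oct 12, 2057 → Nov 12, 2057: 31 days (October has 31).
Nov 12, 2057 → Dec 12, 2057: 30 days (November has 30).
Dec 12, 2057 → Jan 12, 2058: 31 days (December has 31).
Jan 12, 2058 → Feb 12, 2058: 31 days (January has 31).
Feb 12, 2058 → Mar 12, 2058: 28 days (February has 28).
Mar 12, 2058 → Apr 12, 2058: 31 days (March has 31).
Apr 12, 2058 → May 12, 2058: 30 days (April has 30).
May 12, 2058 → Jun 12, 2058: 31 days (May has 31).
Jun 12, 2058 → Jun 28, 2058: 16 days.
Total: 259 days.

259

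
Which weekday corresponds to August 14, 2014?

Doomsday rule: the anchor day for the 2000s is Tuesday. For year 14: 14÷12 = 1 r 2, and 2÷4 = 0, so 1+2+0 = 3.
Tuesday + 3 ≡ Friday — that's 2014's doomsday.
In August the doomsday date is Aug 8.
Aug 14 is 6 days after Aug 8; 6 mod 7 = 6, so Friday + 6 = Thursday.

Thursday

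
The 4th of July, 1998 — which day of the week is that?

January 1, 1998 is a Thursday.
Jan 1, 1998 → Feb 1, 1998: 31 days (January has 31).
Feb 1, 1998 → Mar 1, 1998: 28 days (February has 28).
Mar 1, 1998 → Apr 1, 1998: 31 days (March has 31).
Apr 1, 1998 → May 1, 1998: 30 days (April has 30).
May 1, 1998 → Jun 1, 1998: 31 days (May has 31).
Jun 1, 1998 → Jul 1, 1998: 30 days (June has 30).
Jul 1, 1998 → Jul 4, 1998: 3 days.
Total: 184 days.
184 mod 7 = 2, so Thursday + 2 = Saturday.

Saturday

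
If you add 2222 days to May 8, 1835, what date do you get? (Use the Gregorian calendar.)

June 7, 1841

+366 (one year; includes Feb 29, 1836) → May 8, 1836 (1856 left).
+365 (one year) → May 8, 1837 (1491 left).
+365 (one year) → May 8, 1838 (1126 left).
+365 (one year) → May 8, 1839 (761 left).
+366 (one year; includes Feb 29, 1840) → May 8, 1840 (395 left).
May has 31 days: +24 → Jun 1, 1840 (371 left).
Jun has 30 days: +30 → Jul 1, 1840 (341 left).
Jul has 31 days: +31 → Aug 1, 1840 (310 left).
Aug has 31 days: +31 → Sep 1, 1840 (279 left).
Sep has 30 days: +30 → Oct 1, 1840 (249 left).
Oct has 31 days: +31 → Nov 1, 1840 (218 left).
Nov has 30 days: +30 → Dec 1, 1840 (188 left).
Dec has 31 days: +31 → Jan 1, 1841 (157 left).
Jan has 31 days: +31 → Feb 1, 1841 (126 left).
Feb has 28 days: +28 → Mar 1, 1841 (98 left).
Mar has 31 days: +31 → Apr 1, 1841 (67 left).
Apr has 30 days: +30 → May 1, 1841 (37 left).
May has 31 days: +31 → Jun 1, 1841 (6 left).
+6 → Jun 7, 1841.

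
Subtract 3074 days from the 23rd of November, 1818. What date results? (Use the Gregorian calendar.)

−365 (one year) → Nov 23, 1817 (2709 left).
−365 (one year) → Nov 23, 1816 (2344 left).
−366 (one year; includes Feb 29, 1816) → Nov 23, 1815 (1978 left).
−365 (one year) → Nov 23, 1814 (1613 left).
−365 (one year) → Nov 23, 1813 (1248 left).
−365 (one year) → Nov 23, 1812 (883 left).
−366 (one year; includes Feb 29, 1812) → Nov 23, 1811 (517 left).
−365 (one year) → Nov 23, 1810 (152 left).
−23 → Oct 31, 1810 (end of Oct, 31 days; 129 left).
−31 → Sep 30, 1810 (end of Sep, 30 days; 98 left).
−30 → Aug 31, 1810 (end of Aug, 31 days; 68 left).
−31 → Jul 31, 1810 (end of Jul, 31 days; 37 left).
−31 → Jun 30, 1810 (end of Jun, 30 days; 6 left).
−6 → Jun 24, 1810.

June 24, 1810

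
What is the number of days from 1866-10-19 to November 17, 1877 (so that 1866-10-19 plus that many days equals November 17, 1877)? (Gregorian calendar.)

Oct 19, 1866 → Oct 19, 1867: 365 days.
Oct 19, 1867 → Oct 19, 1868: 366 days (Feb 29, 1868 is in that span).
Oct 19, 1868 → Oct 19, 1869: 365 days.
Oct 19, 1869 → Oct 19, 1870: 365 days.
Oct 19, 1870 → Oct 19, 1871: 365 days.
Oct 19, 1871 → Oct 19, 1872: 366 days (Feb 29, 1872 is in that span).
Oct 19, 1872 → Oct 19, 1873: 365 days.
Oct 19, 1873 → Oct 19, 1874: 365 days.
Oct 19, 1874 → Oct 19, 1875: 365 days.
Oct 19, 1875 → Oct 19, 1876: 366 days (Feb 29, 1876 is in that span).
Oct 19, 1876 → Nov 19, 1876: 31 days (October has 31).
Nov 19, 1876 → Dec 19, 1876: 30 days (November has 30).
Dec 19, 1876 → Jan 19, 1877: 31 days (December has 31).
Jan 19, 1877 → Feb 19, 1877: 31 days (January has 31).
Feb 19, 1877 → Mar 19, 1877: 28 days (February has 28).
Mar 19, 1877 → Apr 19, 1877: 31 days (March has 31).
Apr 19, 1877 → May 19, 1877: 30 days (April has 30).
May 19, 1877 → Jun 19, 1877: 31 days (May has 31).
Jun 19, 1877 → Jul 19, 1877: 30 days (June has 30).
Jul 19, 1877 → Aug 19, 1877: 31 days (July has 31).
Aug 19, 1877 → Sep 19, 1877: 31 days (August has 31).
Sep 19, 1877 → Oct 19, 1877: 30 days (September has 30).
Oct 19, 1877 → Nov 17, 1877: 29 days.
Total: 4047 days.

4047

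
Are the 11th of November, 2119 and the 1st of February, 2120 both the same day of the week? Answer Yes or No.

From Nov 11, 2119 to Feb 1, 2120 is 82 days.
82 mod 7 = 5, so they are different weekdays.
(Nov 11, 2119 is a Saturday; Feb 1, 2120 is a Thursday.)

No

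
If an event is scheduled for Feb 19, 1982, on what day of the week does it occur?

Friday

January 1, 1982 is a Friday.
Jan 1, 1982 → Feb 1, 1982: 31 days (January has 31).
Feb 1, 1982 → Feb 19, 1982: 18 days.
Total: 49 days.
49 mod 7 = 0, so Friday + 0 = Friday.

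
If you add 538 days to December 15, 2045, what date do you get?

+365 (one year) → Dec 15, 2046 (173 left).
Dec has 31 days: +17 → Jan 1, 2047 (156 left).
Jan has 31 days: +31 → Feb 1, 2047 (125 left).
Feb has 28 days: +28 → Mar 1, 2047 (97 left).
Mar has 31 days: +31 → Apr 1, 2047 (66 left).
Apr has 30 days: +30 → May 1, 2047 (36 left).
May has 31 days: +31 → Jun 1, 2047 (5 left).
+5 → Jun 6, 2047.

June 6, 2047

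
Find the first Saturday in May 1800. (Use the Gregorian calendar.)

May 1, 1800 is a Thursday.
The first Saturday is therefore May 3 (2 days later).

May 3, 1800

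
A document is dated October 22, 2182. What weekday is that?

Tuesday

Doomsday rule: the anchor day for the 2100s is Sunday. For year 82: 82÷12 = 6 r 10, and 10÷4 = 2, so 6+10+2 = 18.
Sunday + 18 ≡ Thursday — that's 2182's doomsday.
In October the doomsday date is Oct 10.
Oct 22 is 12 days after Oct 10; 12 mod 7 = 5, so Thursday + 5 = Tuesday.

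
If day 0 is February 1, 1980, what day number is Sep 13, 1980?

Feb 1, 1980 → Mar 1, 1980: 29 days (February has 29).
Mar 1, 1980 → Apr 1, 1980: 31 days (March has 31).
Apr 1, 1980 → May 1, 1980: 30 days (April has 30).
May 1, 1980 → Jun 1, 1980: 31 days (May has 31).
Jun 1, 1980 → Jul 1, 1980: 30 days (June has 30).
Jul 1, 1980 → Aug 1, 1980: 31 days (July has 31).
Aug 1, 1980 → Sep 1, 1980: 31 days (August has 31).
Sep 1, 1980 → Sep 13, 1980: 12 days.
Total: 225 days.

225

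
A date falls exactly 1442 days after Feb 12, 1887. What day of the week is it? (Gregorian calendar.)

Saturday

Feb 12, 1887 is a Saturday.
1442 mod 7 = 0, so 1442 days after a Saturday is Saturday + 0 = Saturday.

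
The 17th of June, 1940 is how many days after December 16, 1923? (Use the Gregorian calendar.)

6028

Dec 16, 1923 → Dec 16, 1924: 366 days (Feb 29, 1924 is in that span).
Dec 16, 1924 → Dec 16, 1925: 365 days.
Dec 16, 1925 → Dec 16, 1926: 365 days.
Dec 16, 1926 → Dec 16, 1927: 365 days.
Dec 16, 1927 → Dec 16, 1928: 366 days (Feb 29, 1928 is in that span).
Dec 16, 1928 → Dec 16, 1929: 365 days.
Dec 16, 1929 → Dec 16, 1930: 365 days.
Dec 16, 1930 → Dec 16, 1931: 365 days.
Dec 16, 1931 → Dec 16, 1932: 366 days (Feb 29, 1932 is in that span).
Dec 16, 1932 → Dec 16, 1933: 365 days.
Dec 16, 1933 → Dec 16, 1934: 365 days.
Dec 16, 1934 → Dec 16, 1935: 365 days.
Dec 16, 1935 → Dec 16, 1936: 366 days (Feb 29, 1936 is in that span).
Dec 16, 1936 → Dec 16, 1937: 365 days.
Dec 16, 1937 → Dec 16, 1938: 365 days.
Dec 16, 1938 → Dec 16, 1939: 365 days.
Dec 16, 1939 → Jan 16, 1940: 31 days (December has 31).
Jan 16, 1940 → Feb 16, 1940: 31 days (January has 31).
Feb 16, 1940 → Mar 16, 1940: 29 days (February has 29).
Mar 16, 1940 → Apr 16, 1940: 31 days (March has 31).
Apr 16, 1940 → May 16, 1940: 30 days (April has 30).
May 16, 1940 → Jun 16, 1940: 31 days (May has 31).
Jun 16, 1940 → Jun 17, 1940: 1 days.
Total: 6028 days.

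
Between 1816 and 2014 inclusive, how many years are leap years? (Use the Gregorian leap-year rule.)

Multiples of 4 in [1816,2014]: 50.
Of those, multiples of 100: 2 (not leap unless ÷400).
Multiples of 400: 1.
Leap years = 50 − 2 + 1 = 49.

49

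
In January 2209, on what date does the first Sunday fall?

January 1, 2209 is a Sunday.
The first Sunday is therefore January 1 (same day).

January 1, 2209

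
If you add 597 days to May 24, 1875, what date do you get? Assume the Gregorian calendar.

January 10, 1877

+366 (one year; includes Feb 29, 1876) → May 24, 1876 (231 left).
May has 31 days: +8 → Jun 1, 1876 (223 left).
Jun has 30 days: +30 → Jul 1, 1876 (193 left).
Jul has 31 days: +31 → Aug 1, 1876 (162 left).
Aug has 31 days: +31 → Sep 1, 1876 (131 left).
Sep has 30 days: +30 → Oct 1, 1876 (101 left).
Oct has 31 days: +31 → Nov 1, 1876 (70 left).
Nov has 30 days: +30 → Dec 1, 1876 (40 left).
Dec has 31 days: +31 → Jan 1, 1877 (9 left).
+9 → Jan 10, 1877.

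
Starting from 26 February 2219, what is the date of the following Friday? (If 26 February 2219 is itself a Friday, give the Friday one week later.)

March 5, 2219

Feb 26, 2219 is a Friday.
From Friday to the next Friday is 7 days.
Feb 26, 2219 + 7 = Mar 5, 2219.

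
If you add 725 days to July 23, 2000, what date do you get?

July 18, 2002

+365 (one year) → Jul 23, 2001 (360 left).
Jul has 31 days: +9 → Aug 1, 2001 (351 left).
Aug has 31 days: +31 → Sep 1, 2001 (320 left).
Sep has 30 days: +30 → Oct 1, 2001 (290 left).
Oct has 31 days: +31 → Nov 1, 2001 (259 left).
Nov has 30 days: +30 → Dec 1, 2001 (229 left).
Dec has 31 days: +31 → Jan 1, 2002 (198 left).
Jan has 31 days: +31 → Feb 1, 2002 (167 left).
Feb has 28 days: +28 → Mar 1, 2002 (139 left).
Mar has 31 days: +31 → Apr 1, 2002 (108 left).
Apr has 30 days: +30 → May 1, 2002 (78 left).
May has 31 days: +31 → Jun 1, 2002 (47 left).
Jun has 30 days: +30 → Jul 1, 2002 (17 left).
+17 → Jul 18, 2002.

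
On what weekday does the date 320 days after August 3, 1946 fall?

First find the weekday of Aug 3, 1946. Doomsday rule: the anchor day for the 1900s is Wednesday. For year 46: 46÷12 = 3 r 10, and 10÷4 = 2, so 3+10+2 = 15.
Wednesday + 15 ≡ Thursday — that's 1946's doomsday.
In August the doomsday date is Aug 8.
Aug 3 is 5 days before Aug 8; 5 mod 7 = 5, so Thursday − 5 = Saturday.
320 mod 7 = 5, so 320 days after a Saturday is Saturday + 5 = Thursday.

Thursday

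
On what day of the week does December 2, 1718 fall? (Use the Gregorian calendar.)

Friday

Doomsday rule: the anchor day for the 1700s is Sunday. For year 18: 18÷12 = 1 r 6, and 6÷4 = 1, so 1+6+1 = 8.
Sunday + 8 ≡ Monday — that's 1718's doomsday.
In December the doomsday date is Dec 12.
Dec 2 is 10 days before Dec 12; 10 mod 7 = 3, so Monday − 3 = Friday.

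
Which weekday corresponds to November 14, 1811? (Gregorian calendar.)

Thursday

Doomsday rule: the anchor day for the 1800s is Friday. For year 11: 11÷12 = 0 r 11, and 11÷4 = 2, so 0+11+2 = 13.
Friday + 13 ≡ Thursday — that's 1811's doomsday.
In November the doomsday date is Nov 7.
Nov 14 is 7 days after Nov 7; 7 mod 7 = 0, so Thursday + 0 = Thursday.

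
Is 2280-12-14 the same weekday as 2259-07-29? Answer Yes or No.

No

From Jul 29, 2259 to Dec 14, 2280 is 7809 days.
7809 mod 7 = 4, so they are different weekdays.
(Jul 29, 2259 is a Friday; Dec 14, 2280 is a Tuesday.)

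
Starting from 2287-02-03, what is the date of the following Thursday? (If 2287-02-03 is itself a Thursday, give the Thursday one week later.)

February 10, 2287

Feb 3, 2287 is a Thursday.
From Thursday to the next Thursday is 7 days.
Feb 3, 2287 + 7 = Feb 10, 2287.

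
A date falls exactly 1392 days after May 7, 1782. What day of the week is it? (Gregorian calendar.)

Monday

First find the weekday of May 7, 1782. Doomsday rule: the anchor day for the 1700s is Sunday. For year 82: 82÷12 = 6 r 10, and 10÷4 = 2, so 6+10+2 = 18.
Sunday + 18 ≡ Thursday — that's 1782's doomsday.
In May the doomsday date is May 9.
May 7 is 2 days before May 9; 2 mod 7 = 2, so Thursday − 2 = Tuesday.
1392 mod 7 = 6, so 1392 days after a Tuesday is Tuesday + 6 = Monday.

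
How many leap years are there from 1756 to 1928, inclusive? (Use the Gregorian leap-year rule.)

Multiples of 4 in [1756,1928]: 44.
Of those, multiples of 100: 2 (not leap unless ÷400).
Multiples of 400: 0.
Leap years = 44 − 2 + 0 = 42.

42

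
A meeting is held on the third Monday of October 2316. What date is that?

October 16, 2316

October 1, 2316 is a Sunday.
The first Monday is therefore October 2 (1 days later).
The third Monday is 2 + 2×7 = October 16.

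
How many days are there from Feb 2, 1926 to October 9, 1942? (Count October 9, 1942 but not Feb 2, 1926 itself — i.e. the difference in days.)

6093

Feb 2, 1926 → Feb 2, 1927: 365 days.
Feb 2, 1927 → Feb 2, 1928: 365 days.
Feb 2, 1928 → Feb 2, 1929: 366 days (Feb 29, 1928 is in that span).
Feb 2, 1929 → Feb 2, 1930: 365 days.
Feb 2, 1930 → Feb 2, 1931: 365 days.
Feb 2, 1931 → Feb 2, 1932: 365 days.
Feb 2, 1932 → Feb 2, 1933: 366 days (Feb 29, 1932 is in that span).
Feb 2, 1933 → Feb 2, 1934: 365 days.
Feb 2, 1934 → Feb 2, 1935: 365 days.
Feb 2, 1935 → Feb 2, 1936: 365 days.
Feb 2, 1936 → Feb 2, 1937: 366 days (Feb 29, 1936 is in that span).
Feb 2, 1937 → Feb 2, 1938: 365 days.
Feb 2, 1938 → Feb 2, 1939: 365 days.
Feb 2, 1939 → Feb 2, 1940: 365 days.
Feb 2, 1940 → Feb 2, 1941: 366 days (Feb 29, 1940 is in that span).
Feb 2, 1941 → Feb 2, 1942: 365 days.
Feb 2, 1942 → Mar 2, 1942: 28 days (February has 28).
Mar 2, 1942 → Apr 2, 1942: 31 days (March has 31).
Apr 2, 1942 → May 2, 1942: 30 days (April has 30).
May 2, 1942 → Jun 2, 1942: 31 days (May has 31).
Jun 2, 1942 → Jul 2, 1942: 30 days (June has 30).
Jul 2, 1942 → Aug 2, 1942: 31 days (July has 31).
Aug 2, 1942 → Sep 2, 1942: 31 days (August has 31).
Sep 2, 1942 → Oct 2, 1942: 30 days (September has 30).
Oct 2, 1942 → Oct 9, 1942: 7 days.
Total: 6093 days.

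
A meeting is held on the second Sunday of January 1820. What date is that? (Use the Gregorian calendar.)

January 9, 1820

January 1, 1820 is a Saturday.
The first Sunday is therefore January 2 (1 days later).
The second Sunday is 2 + 1×7 = January 9.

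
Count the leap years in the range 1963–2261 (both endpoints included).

73

Multiples of 4 in [1963,2261]: 75.
Of those, multiples of 100: 3 (not leap unless ÷400).
Multiples of 400: 1.
Leap years = 75 − 3 + 1 = 73.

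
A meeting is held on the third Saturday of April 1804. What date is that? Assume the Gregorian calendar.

April 21, 1804

April 1, 1804 is a Sunday.
The first Saturday is therefore April 7 (6 days later).
The third Saturday is 7 + 2×7 = April 21.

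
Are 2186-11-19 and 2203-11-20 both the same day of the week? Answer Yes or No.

From Nov 19, 2186 to Nov 20, 2203 is 6209 days.
6209 mod 7 = 0, so they are the same weekday.
(Nov 19, 2186 is a Sunday; Nov 20, 2203 is a Sunday.)

Yes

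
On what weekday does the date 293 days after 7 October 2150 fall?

Oct 7, 2150 is a Wednesday.
293 mod 7 = 6, so 293 days after a Wednesday is Wednesday + 6 = Tuesday.

Tuesday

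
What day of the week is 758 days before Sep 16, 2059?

Sunday

Sep 16, 2059 is a Tuesday.
758 mod 7 = 2, so 758 days before a Tuesday is Tuesday − 2 = Sunday.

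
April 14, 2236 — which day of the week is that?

Thursday

Doomsday rule: the anchor day for the 2200s is Friday. For year 36: 36÷12 = 3 r 0, and 0÷4 = 0, so 3+0+0 = 3.
Friday + 3 ≡ Monday — that's 2236's doomsday.
In April the doomsday date is Apr 4.
Apr 14 is 10 days after Apr 4; 10 mod 7 = 3, so Monday + 3 = Thursday.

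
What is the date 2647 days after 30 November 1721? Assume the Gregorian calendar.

+365 (one year) → Nov 30, 1722 (2282 left).
+365 (one year) → Nov 30, 1723 (1917 left).
+366 (one year; includes Feb 29, 1724) → Nov 30, 1724 (1551 left).
+365 (one year) → Nov 30, 1725 (1186 left).
+365 (one year) → Nov 30, 1726 (821 left).
+365 (one year) → Nov 30, 1727 (456 left).
+366 (one year; includes Feb 29, 1728) → Nov 30, 1728 (90 left).
Nov has 30 days: +1 → Dec 1, 1728 (89 left).
Dec has 31 days: +31 → Jan 1, 1729 (58 left).
Jan has 31 days: +31 → Feb 1, 1729 (27 left).
+27 → Feb 28, 1729.

February 28, 1729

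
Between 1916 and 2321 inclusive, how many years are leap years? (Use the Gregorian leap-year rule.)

Multiples of 4 in [1916,2321]: 102.
Of those, multiples of 100: 4 (not leap unless ÷400).
Multiples of 400: 1.
Leap years = 102 − 4 + 1 = 99.

99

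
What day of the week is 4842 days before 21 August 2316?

First find the weekday of Aug 21, 2316. Doomsday rule: the anchor day for the 2300s is Wednesday. For year 16: 16÷12 = 1 r 4, and 4÷4 = 1, so 1+4+1 = 6.
Wednesday + 6 ≡ Tuesday — that's 2316's doomsday.
In August the doomsday date is Aug 8.
Aug 21 is 13 days after Aug 8; 13 mod 7 = 6, so Tuesday + 6 = Monday.
4842 mod 7 = 5, so 4842 days before a Monday is Monday − 5 = Wednesday.

Wednesday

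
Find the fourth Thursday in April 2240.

April 1, 2240 is a Wednesday.
The first Thursday is therefore April 2 (1 days later).
The fourth Thursday is 2 + 3×7 = April 23.

April 23, 2240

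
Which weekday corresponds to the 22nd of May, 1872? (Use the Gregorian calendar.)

Wednesday

Doomsday rule: the anchor day for the 1800s is Friday. For year 72: 72÷12 = 6 r 0, and 0÷4 = 0, so 6+0+0 = 6.
Friday + 6 ≡ Thursday — that's 1872's doomsday.
In May the doomsday date is May 9.
May 22 is 13 days after May 9; 13 mod 7 = 6, so Thursday + 6 = Wednesday.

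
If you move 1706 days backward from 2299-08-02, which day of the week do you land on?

First find the weekday of Aug 2, 2299. Doomsday rule: the anchor day for the 2200s is Friday. For year 99: 99÷12 = 8 r 3, and 3÷4 = 0, so 8+3+0 = 11.
Friday + 11 ≡ Tuesday — that's 2299's doomsday.
In August the doomsday date is Aug 8.
Aug 2 is 6 days before Aug 8; 6 mod 7 = 6, so Tuesday − 6 = Wednesday.
1706 mod 7 = 5, so 1706 days before a Wednesday is Wednesday − 5 = Friday.

Friday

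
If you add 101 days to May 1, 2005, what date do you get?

August 10, 2005

May has 31 days: +31 → Jun 1, 2005 (70 left).
Jun has 30 days: +30 → Jul 1, 2005 (40 left).
Jul has 31 days: +31 → Aug 1, 2005 (9 left).
+9 → Aug 10, 2005.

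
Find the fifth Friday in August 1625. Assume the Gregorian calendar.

August 29, 1625

August 1, 1625 is a Friday.
The first Friday is therefore August 1 (same day).
The fifth Friday is 1 + 4×7 = August 29.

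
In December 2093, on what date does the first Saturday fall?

December 5, 2093

December 1, 2093 is a Tuesday.
The first Saturday is therefore December 5 (4 days later).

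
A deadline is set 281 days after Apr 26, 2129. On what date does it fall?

February 1, 2130

Apr has 30 days: +5 → May 1, 2129 (276 left).
May has 31 days: +31 → Jun 1, 2129 (245 left).
Jun has 30 days: +30 → Jul 1, 2129 (215 left).
Jul has 31 days: +31 → Aug 1, 2129 (184 left).
Aug has 31 days: +31 → Sep 1, 2129 (153 left).
Sep has 30 days: +30 → Oct 1, 2129 (123 left).
Oct has 31 days: +31 → Nov 1, 2129 (92 left).
Nov has 30 days: +30 → Dec 1, 2129 (62 left).
Dec has 31 days: +31 → Jan 1, 2130 (31 left).
Jan has 31 days: +31 → Feb 1, 2130 (0 left).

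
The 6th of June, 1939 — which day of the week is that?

Tuesday

Doomsday rule: the anchor day for the 1900s is Wednesday. For year 39: 39÷12 = 3 r 3, and 3÷4 = 0, so 3+3+0 = 6.
Wednesday + 6 ≡ Tuesday — that's 1939's doomsday.
In June the doomsday date is Jun 6.
Jun 6 is the doomsday itself: Tuesday.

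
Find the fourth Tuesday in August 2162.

August 1, 2162 is a Sunday.
The first Tuesday is therefore August 3 (2 days later).
The fourth Tuesday is 3 + 3×7 = August 24.

August 24, 2162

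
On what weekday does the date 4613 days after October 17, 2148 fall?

Oct 17, 2148 is a Thursday.
4613 mod 7 = 0, so 4613 days after a Thursday is Thursday + 0 = Thursday.

Thursday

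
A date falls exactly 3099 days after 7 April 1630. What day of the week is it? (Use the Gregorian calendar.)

Friday

First find the weekday of Apr 7, 1630. Doomsday rule: the anchor day for the 1600s is Tuesday. For year 30: 30÷12 = 2 r 6, and 6÷4 = 1, so 2+6+1 = 9.
Tuesday + 9 ≡ Thursday — that's 1630's doomsday.
In April the doomsday date is Apr 4.
Apr 7 is 3 days after Apr 4; 3 mod 7 = 3, so Thursday + 3 = Sunday.
3099 mod 7 = 5, so 3099 days after a Sunday is Sunday + 5 = Friday.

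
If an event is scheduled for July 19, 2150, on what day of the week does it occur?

Doomsday rule: the anchor day for the 2100s is Sunday. For year 50: 50÷12 = 4 r 2, and 2÷4 = 0, so 4+2+0 = 6.
Sunday + 6 ≡ Saturday — that's 2150's doomsday.
In July the doomsday date is Jul 11.
Jul 19 is 8 days after Jul 11; 8 mod 7 = 1, so Saturday + 1 = Sunday.

Sunday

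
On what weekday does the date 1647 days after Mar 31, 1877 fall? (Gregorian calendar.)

First find the weekday of Mar 31, 1877. Doomsday rule: the anchor day for the 1800s is Friday. For year 77: 77÷12 = 6 r 5, and 5÷4 = 1, so 6+5+1 = 12.
Friday + 12 ≡ Wednesday — that's 1877's doomsday.
In March the doomsday date is Mar 14.
Mar 31 is 17 days after Mar 14; 17 mod 7 = 3, so Wednesday + 3 = Saturday.
1647 mod 7 = 2, so 1647 days after a Saturday is Saturday + 2 = Monday.

Monday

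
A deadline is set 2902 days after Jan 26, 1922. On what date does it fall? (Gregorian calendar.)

January 6, 1930

+365 (one year) → Jan 26, 1923 (2537 left).
+365 (one year) → Jan 26, 1924 (2172 left).
+366 (one year; includes Feb 29, 1924) → Jan 26, 1925 (1806 left).
+365 (one year) → Jan 26, 1926 (1441 left).
+365 (one year) → Jan 26, 1927 (1076 left).
+365 (one year) → Jan 26, 1928 (711 left).
+366 (one year; includes Feb 29, 1928) → Jan 26, 1929 (345 left).
Jan has 31 days: +6 → Feb 1, 1929 (339 left).
Feb has 28 days: +28 → Mar 1, 1929 (311 left).
Mar has 31 days: +31 → Apr 1, 1929 (280 left).
Apr has 30 days: +30 → May 1, 1929 (250 left).
May has 31 days: +31 → Jun 1, 1929 (219 left).
Jun has 30 days: +30 → Jul 1, 1929 (189 left).
Jul has 31 days: +31 → Aug 1, 1929 (158 left).
Aug has 31 days: +31 → Sep 1, 1929 (127 left).
Sep has 30 days: +30 → Oct 1, 1929 (97 left).
Oct has 31 days: +31 → Nov 1, 1929 (66 left).
Nov has 30 days: +30 → Dec 1, 1929 (36 left).
Dec has 31 days: +31 → Jan 1, 1930 (5 left).
+5 → Jan 6, 1930.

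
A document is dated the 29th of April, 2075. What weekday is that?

Doomsday rule: the anchor day for the 2000s is Tuesday. For year 75: 75÷12 = 6 r 3, and 3÷4 = 0, so 6+3+0 = 9.
Tuesday + 9 ≡ Thursday — that's 2075's doomsday.
In April the doomsday date is Apr 4.
Apr 29 is 25 days after Apr 4; 25 mod 7 = 4, so Thursday + 4 = Monday.

Monday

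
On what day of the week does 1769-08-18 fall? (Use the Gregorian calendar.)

Doomsday rule: the anchor day for the 1700s is Sunday. For year 69: 69÷12 = 5 r 9, and 9÷4 = 2, so 5+9+2 = 16.
Sunday + 16 ≡ Tuesday — that's 1769's doomsday.
In August the doomsday date is Aug 8.
Aug 18 is 10 days after Aug 8; 10 mod 7 = 3, so Tuesday + 3 = Friday.

Friday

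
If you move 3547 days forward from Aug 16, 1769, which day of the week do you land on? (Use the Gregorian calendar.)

Monday

Aug 16, 1769 is a Wednesday.
3547 mod 7 = 5, so 3547 days after a Wednesday is Wednesday + 5 = Monday.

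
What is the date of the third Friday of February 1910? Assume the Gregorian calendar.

February 1, 1910 is a Tuesday.
The first Friday is therefore February 4 (3 days later).
The third Friday is 4 + 2×7 = February 18.

February 18, 1910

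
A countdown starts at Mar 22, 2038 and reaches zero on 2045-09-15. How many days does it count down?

Mar 22, 2038 → Mar 22, 2039: 365 days.
Mar 22, 2039 → Mar 22, 2040: 366 days (Feb 29, 2040 is in that span).
Mar 22, 2040 → Mar 22, 2041: 365 days.
Mar 22, 2041 → Mar 22, 2042: 365 days.
Mar 22, 2042 → Mar 22, 2043: 365 days.
Mar 22, 2043 → Mar 22, 2044: 366 days (Feb 29, 2044 is in that span).
Mar 22, 2044 → Mar 22, 2045: 365 days.
Mar 22, 2045 → Apr 22, 2045: 31 days (March has 31).
Apr 22, 2045 → May 22, 2045: 30 days (April has 30).
May 22, 2045 → Jun 22, 2045: 31 days (May has 31).
Jun 22, 2045 → Jul 22, 2045: 30 days (June has 30).
Jul 22, 2045 → Aug 22, 2045: 31 days (July has 31).
Aug 22, 2045 → Sep 15, 2045: 24 days.
Total: 2734 days.

2734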